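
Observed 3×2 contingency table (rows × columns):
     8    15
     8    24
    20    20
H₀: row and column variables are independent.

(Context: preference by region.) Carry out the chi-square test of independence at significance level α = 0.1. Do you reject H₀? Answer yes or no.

reject H₀: yes

Row totals [23, 32, 40], col totals [36, 59], n=95
χ² = (8−8.72)²/8.72 + (15−14.28)²/14.28 + (8−12.13)²/12.13 + (24−19.87)²/19.87 + (20−15.16)²/15.16 + (20−24.84)²/24.84 = 4.8461
df = 2
p-value (upper-tail) = 0.08865
At α=0.1: p < α → reject H₀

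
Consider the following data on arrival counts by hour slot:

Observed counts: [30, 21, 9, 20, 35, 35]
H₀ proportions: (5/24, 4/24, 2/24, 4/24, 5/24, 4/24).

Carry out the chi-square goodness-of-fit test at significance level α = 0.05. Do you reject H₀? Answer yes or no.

reject H₀: no

n = 150; E_i = n·p_i = [31.25, 25.00, 12.50, 25.00, 31.25, 25.00]
χ² = (30−31.25)²/31.25 + (21−25.00)²/25.00 + (9−12.50)²/12.50 + (20−25.00)²/25.00 + (35−31.25)²/31.25 + (35−25.00)²/25.00 = 7.1200
df = 5
p-value (upper-tail) = 0.21187
At α=0.05: p ≥ α → fail to reject H₀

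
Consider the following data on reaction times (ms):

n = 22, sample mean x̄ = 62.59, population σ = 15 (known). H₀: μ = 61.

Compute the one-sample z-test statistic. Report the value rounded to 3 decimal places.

test statistic = 0.497

SE = σ/√n = 15/√22 = 3.1980
z = (x̄−μ₀)/SE = (62.59−61)/3.1980 = 0.4972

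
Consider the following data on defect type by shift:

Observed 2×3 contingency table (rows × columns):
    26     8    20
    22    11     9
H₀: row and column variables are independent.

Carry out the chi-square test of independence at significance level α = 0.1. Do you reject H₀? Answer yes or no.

Row totals [54, 42], col totals [48, 19, 29], n=96
χ² = (26−27.00)²/27.00 + (8−10.69)²/10.69 + (20−16.31)²/16.31 + (22−21.00)²/21.00 + (11−8.31)²/8.31 + (9−12.69)²/12.69 = 3.5347
df = 2
p-value (upper-tail) = 0.17079
At α=0.1: p ≥ α → fail to reject H₀

reject H₀: no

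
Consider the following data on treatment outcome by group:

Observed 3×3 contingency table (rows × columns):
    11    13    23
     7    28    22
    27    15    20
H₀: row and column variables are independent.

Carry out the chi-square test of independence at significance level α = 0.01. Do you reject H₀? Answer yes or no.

reject H₀: yes

Row totals [47, 57, 62], col totals [45, 56, 65], n=166
χ² = (11−12.74)²/12.74 + (13−15.86)²/15.86 + (23−18.40)²/18.40 + (7−15.45)²/15.45 + (28−19.23)²/19.23 + (22−22.32)²/22.32 + (27−16.81)²/16.81 + (15−20.92)²/20.92 + (20−24.28)²/24.28 = 19.1366
df = 4
p-value (upper-tail) = 0.00074
At α=0.01: p < α → reject H₀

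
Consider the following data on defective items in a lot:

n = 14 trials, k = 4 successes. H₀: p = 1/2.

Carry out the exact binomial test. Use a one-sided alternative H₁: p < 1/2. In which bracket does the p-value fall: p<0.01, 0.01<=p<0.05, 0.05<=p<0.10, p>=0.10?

p-value bracket: 0.05<=p<0.10

Exact binomial: n=14, k=4, p₀=1/2=0.5000
P(X≤4) from Σ C(n,i)·p₀^i·(1−p₀)^(n−i)
p-value (one-sided, H₁ less) = 0.08978
→ bracket: 0.05<=p<0.10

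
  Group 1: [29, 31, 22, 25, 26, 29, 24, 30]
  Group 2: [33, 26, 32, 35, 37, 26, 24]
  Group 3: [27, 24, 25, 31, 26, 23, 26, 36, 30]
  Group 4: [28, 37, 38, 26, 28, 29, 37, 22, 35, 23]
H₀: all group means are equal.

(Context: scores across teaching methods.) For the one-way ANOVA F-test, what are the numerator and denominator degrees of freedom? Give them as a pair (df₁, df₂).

degrees of freedom = [3, 30]

k = 4 groups, N = 34 total
df = (k−1, N−k) = (4−1, 34−4) = (3, 30)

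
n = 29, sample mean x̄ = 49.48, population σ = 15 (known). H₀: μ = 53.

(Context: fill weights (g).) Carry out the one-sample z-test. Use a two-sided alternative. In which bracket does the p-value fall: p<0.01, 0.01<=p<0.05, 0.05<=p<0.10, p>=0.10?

SE = σ/√n = 15/√29 = 2.7854
z = (x̄−μ₀)/SE = (49.48−53)/2.7854 = -1.2637
p-value (two-sided) = 0.20633
→ bracket: p>=0.10

p-value bracket: p>=0.10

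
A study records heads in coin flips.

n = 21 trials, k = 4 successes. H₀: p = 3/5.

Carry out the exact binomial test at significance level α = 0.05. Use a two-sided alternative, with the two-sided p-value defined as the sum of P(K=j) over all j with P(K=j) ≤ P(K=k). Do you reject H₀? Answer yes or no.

Exact binomial: n=21, k=4, p₀=3/5=0.6000
P(X=j) = C(n,j)·p₀^j·(1−p₀)^(n−j); p = Σ P(X=j) over j with P(X=j) ≤ P(X=4)
p-value (two-sided) = 0.00018
At α=0.05: p < α → reject H₀

reject H₀: yes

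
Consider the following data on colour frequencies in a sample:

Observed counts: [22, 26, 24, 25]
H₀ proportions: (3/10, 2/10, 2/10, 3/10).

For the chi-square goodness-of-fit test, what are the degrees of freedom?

degrees of freedom = 3

df = k − 1 = 4 − 1 = 3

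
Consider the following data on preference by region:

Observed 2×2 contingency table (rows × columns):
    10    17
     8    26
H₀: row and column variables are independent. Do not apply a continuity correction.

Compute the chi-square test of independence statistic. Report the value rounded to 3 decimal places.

test statistic = 1.320

Row totals [27, 34], col totals [18, 43], n=61
χ² = (10−7.97)²/7.97 + (17−19.03)²/19.03 + (8−10.03)²/10.03 + (26−23.97)²/23.97 = 1.3200
df = 1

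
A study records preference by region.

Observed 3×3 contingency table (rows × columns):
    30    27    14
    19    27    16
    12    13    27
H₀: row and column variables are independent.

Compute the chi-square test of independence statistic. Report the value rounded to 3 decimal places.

Row totals [71, 62, 52], col totals [61, 67, 57], n=185
χ² = (30−23.41)²/23.41 + (27−25.71)²/25.71 + (14−21.88)²/21.88 + (19−20.44)²/20.44 + (27−22.45)²/22.45 + (16−19.10)²/19.10 + (12−17.15)²/17.15 + (13−18.83)²/18.83 + (27−16.02)²/16.02 = 17.1539
df = 4

test statistic = 17.154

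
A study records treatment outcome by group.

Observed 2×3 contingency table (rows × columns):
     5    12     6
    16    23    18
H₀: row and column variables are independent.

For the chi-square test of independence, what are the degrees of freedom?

degrees of freedom = 2

df = (r−1)(c−1) = (2−1)·(3−1) = 2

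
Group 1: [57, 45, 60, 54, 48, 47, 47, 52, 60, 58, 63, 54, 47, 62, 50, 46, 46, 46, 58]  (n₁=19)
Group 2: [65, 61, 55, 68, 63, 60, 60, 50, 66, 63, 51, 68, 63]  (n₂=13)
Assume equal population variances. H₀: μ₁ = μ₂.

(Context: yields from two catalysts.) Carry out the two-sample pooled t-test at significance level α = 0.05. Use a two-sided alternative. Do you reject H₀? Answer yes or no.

x̄₁=52.632, s₁=6.229, n₁=19
x̄₂=61.000, s₂=5.845, n₂=13
s_p² = [18·6.229² + 12·5.845²]/30 = 36.9474
SE = √(s_p²·(1/19+1/13)) = 2.1879
t = (52.632−61.000)/2.1879 = -3.8249
df = 30
p-value (two-sided) = 0.00062
At α=0.05: p < α → reject H₀

reject H₀: yes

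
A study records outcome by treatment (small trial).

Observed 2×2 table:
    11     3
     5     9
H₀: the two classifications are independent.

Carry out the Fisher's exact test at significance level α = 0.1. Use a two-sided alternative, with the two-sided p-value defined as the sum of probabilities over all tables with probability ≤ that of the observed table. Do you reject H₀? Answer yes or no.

Margins: r₁=14, r₂=14, c₁=16, c₂=12, n=28
p_obs = C(14,11)·C(14,5)/C(28,16); sum pmf over tables with pmf ≤ p_obs
p-value (two-sided) = 0.05424
At α=0.1: p < α → reject H₀

reject H₀: yes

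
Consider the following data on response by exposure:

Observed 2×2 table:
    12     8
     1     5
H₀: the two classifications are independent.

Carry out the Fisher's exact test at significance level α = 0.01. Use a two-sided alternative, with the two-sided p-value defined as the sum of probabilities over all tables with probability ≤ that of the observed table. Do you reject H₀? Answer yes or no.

reject H₀: no

Margins: r₁=20, r₂=6, c₁=13, c₂=13, n=26
p_obs = C(20,12)·C(6,1)/C(26,13); sum pmf over tables with pmf ≤ p_obs
p-value (two-sided) = 0.16025
At α=0.01: p ≥ α → fail to reject H₀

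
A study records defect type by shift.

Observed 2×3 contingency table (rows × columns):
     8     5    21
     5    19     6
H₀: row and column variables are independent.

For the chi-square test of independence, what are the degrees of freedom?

degrees of freedom = 2

df = (r−1)(c−1) = (2−1)·(3−1) = 2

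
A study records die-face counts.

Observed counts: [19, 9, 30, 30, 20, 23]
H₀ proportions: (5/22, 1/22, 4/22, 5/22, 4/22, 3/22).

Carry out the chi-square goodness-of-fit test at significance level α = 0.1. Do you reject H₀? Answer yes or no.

n = 131; E_i = n·p_i = [29.77, 5.95, 23.82, 29.77, 23.82, 17.86]
χ² = (19−29.77)²/29.77 + (9−5.95)²/5.95 + (30−23.82)²/23.82 + (30−29.77)²/29.77 + (20−23.82)²/23.82 + (23−17.86)²/17.86 = 9.1506
df = 5
p-value (upper-tail) = 0.10320
At α=0.1: p ≥ α → fail to reject H₀

reject H₀: no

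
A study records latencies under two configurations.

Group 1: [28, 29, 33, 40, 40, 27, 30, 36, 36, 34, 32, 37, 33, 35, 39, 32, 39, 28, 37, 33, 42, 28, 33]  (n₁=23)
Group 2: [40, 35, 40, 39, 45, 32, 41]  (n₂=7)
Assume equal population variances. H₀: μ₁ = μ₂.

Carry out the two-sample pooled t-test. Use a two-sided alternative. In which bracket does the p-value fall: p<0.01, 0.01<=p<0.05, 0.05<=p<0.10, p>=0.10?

x̄₁=33.957, s₁=4.385, n₁=23
x̄₂=38.857, s₂=4.220, n₂=7
s_p² = [22·4.385² + 6·4.220²]/28 = 18.9219
SE = √(s_p²·(1/23+1/7)) = 1.8777
t = (33.957−38.857)/1.8777 = -2.6099
df = 28
p-value (two-sided) = 0.01438
→ bracket: 0.01<=p<0.05

p-value bracket: 0.01<=p<0.05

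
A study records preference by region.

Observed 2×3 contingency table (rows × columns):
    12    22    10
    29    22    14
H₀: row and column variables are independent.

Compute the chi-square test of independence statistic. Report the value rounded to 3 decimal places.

Row totals [44, 65], col totals [41, 44, 24], n=109
χ² = (12−16.55)²/16.55 + (22−17.76)²/17.76 + (10−9.69)²/9.69 + (29−24.45)²/24.45 + (22−26.24)²/26.24 + (14−14.31)²/14.31 = 3.8110
df = 2

test statistic = 3.811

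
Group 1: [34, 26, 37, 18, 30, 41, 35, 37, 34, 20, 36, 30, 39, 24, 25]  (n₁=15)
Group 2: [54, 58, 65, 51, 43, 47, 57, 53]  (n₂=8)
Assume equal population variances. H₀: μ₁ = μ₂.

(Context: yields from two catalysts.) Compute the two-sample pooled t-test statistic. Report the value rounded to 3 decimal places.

test statistic = -7.349

x̄₁=31.067, s₁=7.056, n₁=15
x̄₂=53.500, s₂=6.803, n₂=8
s_p² = [14·7.056² + 7·6.803²]/21 = 48.6159
SE = √(s_p²·(1/15+1/8)) = 3.0525
t = (31.067−53.500)/3.0525 = -7.3491
df = 21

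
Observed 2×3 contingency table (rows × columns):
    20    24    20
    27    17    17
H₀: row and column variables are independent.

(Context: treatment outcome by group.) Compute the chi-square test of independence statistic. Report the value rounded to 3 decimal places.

test statistic = 2.410

Row totals [64, 61], col totals [47, 41, 37], n=125
χ² = (20−24.06)²/24.06 + (24−20.99)²/20.99 + (20−18.94)²/18.94 + (27−22.94)²/22.94 + (17−20.01)²/20.01 + (17−18.06)²/18.06 = 2.4103
df = 2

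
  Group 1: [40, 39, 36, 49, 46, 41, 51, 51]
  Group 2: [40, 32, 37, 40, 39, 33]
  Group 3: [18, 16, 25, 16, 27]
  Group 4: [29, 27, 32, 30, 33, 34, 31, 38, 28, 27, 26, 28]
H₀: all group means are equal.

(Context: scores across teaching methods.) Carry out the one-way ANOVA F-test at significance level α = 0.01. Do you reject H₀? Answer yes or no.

reject H₀: yes

Group means [44.12, 36.83, 20.40, 30.25], grand mean 33.516
SSB = Σnᵢ(x̄ᵢ−x̄)² = 1954.584; SSW = ΣΣ(x−x̄ᵢ)² = 549.158
MSB = 1954.584/3 = 651.5279; MSW = 549.158/27 = 20.3392
F = MSB/MSW = 32.0331
df = (3, 27)
p-value (upper-tail) = 0.00000
At α=0.01: p < α → reject H₀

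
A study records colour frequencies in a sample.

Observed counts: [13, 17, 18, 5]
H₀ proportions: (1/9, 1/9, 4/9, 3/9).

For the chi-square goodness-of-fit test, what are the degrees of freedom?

degrees of freedom = 3

df = k − 1 = 4 − 1 = 3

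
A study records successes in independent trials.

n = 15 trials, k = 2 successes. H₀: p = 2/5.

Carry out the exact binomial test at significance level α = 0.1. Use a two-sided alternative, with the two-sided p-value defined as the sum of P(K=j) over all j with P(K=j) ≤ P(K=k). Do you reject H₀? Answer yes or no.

reject H₀: yes

Exact binomial: n=15, k=2, p₀=2/5=0.4000
P(X=j) = C(n,j)·p₀^j·(1−p₀)^(n−j); p = Σ P(X=j) over j with P(X=j) ≤ P(X=2)
p-value (two-sided) = 0.03646
At α=0.1: p < α → reject H₀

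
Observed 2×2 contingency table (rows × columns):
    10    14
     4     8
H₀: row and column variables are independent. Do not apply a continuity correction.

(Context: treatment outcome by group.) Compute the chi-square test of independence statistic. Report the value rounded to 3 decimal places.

test statistic = 0.234

Row totals [24, 12], col totals [14, 22], n=36
χ² = (10−9.33)²/9.33 + (14−14.67)²/14.67 + (4−4.67)²/4.67 + (8−7.33)²/7.33 = 0.2338
df = 1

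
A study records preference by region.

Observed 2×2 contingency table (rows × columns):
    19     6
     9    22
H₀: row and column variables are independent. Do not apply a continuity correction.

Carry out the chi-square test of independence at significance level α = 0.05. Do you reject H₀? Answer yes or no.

Row totals [25, 31], col totals [28, 28], n=56
χ² = (19−12.50)²/12.50 + (6−12.50)²/12.50 + (9−15.50)²/15.50 + (22−15.50)²/15.50 = 12.2116
df = 1
p-value (upper-tail) = 0.00047
At α=0.05: p < α → reject H₀

reject H₀: yes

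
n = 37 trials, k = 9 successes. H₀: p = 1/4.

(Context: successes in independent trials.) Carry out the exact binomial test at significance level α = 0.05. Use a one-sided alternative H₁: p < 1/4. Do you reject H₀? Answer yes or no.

Exact binomial: n=37, k=9, p₀=1/4=0.2500
P(X≤9) from Σ C(n,i)·p₀^i·(1−p₀)^(n−i)
p-value (one-sided, H₁ less) = 0.55031
At α=0.05: p ≥ α → fail to reject H₀

reject H₀: no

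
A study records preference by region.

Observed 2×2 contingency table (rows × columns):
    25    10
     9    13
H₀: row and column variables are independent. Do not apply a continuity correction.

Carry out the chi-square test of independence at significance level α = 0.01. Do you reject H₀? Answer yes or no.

Row totals [35, 22], col totals [34, 23], n=57
χ² = (25−20.88)²/20.88 + (10−14.12)²/14.12 + (9−13.12)²/13.12 + (13−8.88)²/8.88 = 5.2277
df = 1
p-value (upper-tail) = 0.02223
At α=0.01: p ≥ α → fail to reject H₀

reject H₀: no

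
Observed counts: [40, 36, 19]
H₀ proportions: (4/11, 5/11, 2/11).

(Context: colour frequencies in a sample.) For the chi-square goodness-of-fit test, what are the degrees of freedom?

degrees of freedom = 2

df = k − 1 = 3 − 1 = 2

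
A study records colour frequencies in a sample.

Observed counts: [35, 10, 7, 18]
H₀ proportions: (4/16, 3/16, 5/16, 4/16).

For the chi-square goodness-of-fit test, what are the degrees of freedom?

df = k − 1 = 4 − 1 = 3

degrees of freedom = 3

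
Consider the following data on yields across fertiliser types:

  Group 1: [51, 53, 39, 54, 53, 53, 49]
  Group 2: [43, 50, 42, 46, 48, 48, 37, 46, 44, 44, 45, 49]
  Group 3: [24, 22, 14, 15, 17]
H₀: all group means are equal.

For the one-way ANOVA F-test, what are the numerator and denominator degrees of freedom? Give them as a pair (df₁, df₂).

degrees of freedom = [2, 21]

k = 3 groups, N = 24 total
df = (k−1, N−k) = (3−1, 24−3) = (2, 21)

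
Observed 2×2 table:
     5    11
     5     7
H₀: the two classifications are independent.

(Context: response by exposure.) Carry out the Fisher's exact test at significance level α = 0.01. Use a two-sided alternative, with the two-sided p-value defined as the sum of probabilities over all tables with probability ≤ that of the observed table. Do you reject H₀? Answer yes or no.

reject H₀: no

Margins: r₁=16, r₂=12, c₁=10, c₂=18, n=28
p_obs = C(16,5)·C(12,5)/C(28,10); sum pmf over tables with pmf ≤ p_obs
p-value (two-sided) = 0.69794
At α=0.01: p ≥ α → fail to reject H₀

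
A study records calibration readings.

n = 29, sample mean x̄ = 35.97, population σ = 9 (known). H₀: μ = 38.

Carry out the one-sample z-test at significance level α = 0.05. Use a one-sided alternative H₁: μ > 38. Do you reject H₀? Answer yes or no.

SE = σ/√n = 9/√29 = 1.6713
z = (x̄−μ₀)/SE = (35.97−38)/1.6713 = -1.2147
p-value (one-sided, H₁ greater) = 0.88775
At α=0.05: p ≥ α → fail to reject H₀

reject H₀: no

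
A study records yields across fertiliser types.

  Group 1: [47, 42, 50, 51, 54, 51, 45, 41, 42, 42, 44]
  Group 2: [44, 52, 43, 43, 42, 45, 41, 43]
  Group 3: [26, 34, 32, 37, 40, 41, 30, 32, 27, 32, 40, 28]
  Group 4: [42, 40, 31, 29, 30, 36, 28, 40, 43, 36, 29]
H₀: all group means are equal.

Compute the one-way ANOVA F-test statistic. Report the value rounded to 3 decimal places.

Group means [46.27, 44.12, 33.25, 34.91], grand mean 39.167
SSB = Σnᵢ(x̄ᵢ−x̄)² = 1371.617; SSW = ΣΣ(x−x̄ᵢ)² = 916.216
MSB = 1371.617/3 = 457.2058; MSW = 916.216/38 = 24.1109
F = MSB/MSW = 18.9626
df = (3, 38)

test statistic = 18.963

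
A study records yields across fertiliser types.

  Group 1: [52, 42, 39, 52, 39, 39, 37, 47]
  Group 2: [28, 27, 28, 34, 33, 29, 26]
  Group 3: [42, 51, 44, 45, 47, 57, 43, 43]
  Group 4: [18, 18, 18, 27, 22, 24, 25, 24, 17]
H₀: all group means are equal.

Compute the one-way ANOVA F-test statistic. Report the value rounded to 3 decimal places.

Group means [43.38, 29.29, 46.50, 21.44], grand mean 34.906
SSB = Σnᵢ(x̄ᵢ−x̄)² = 3501.193; SSW = ΣΣ(x−x̄ᵢ)² = 613.526
MSB = 3501.193/3 = 1167.0643; MSW = 613.526/28 = 21.9116
F = MSB/MSW = 53.2623
df = (3, 28)

test statistic = 53.262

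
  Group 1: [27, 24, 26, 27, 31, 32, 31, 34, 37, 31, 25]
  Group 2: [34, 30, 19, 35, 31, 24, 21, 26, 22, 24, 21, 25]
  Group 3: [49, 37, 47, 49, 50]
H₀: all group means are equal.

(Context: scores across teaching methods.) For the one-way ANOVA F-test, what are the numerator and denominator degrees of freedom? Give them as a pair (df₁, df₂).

k = 3 groups, N = 28 total
df = (k−1, N−k) = (3−1, 28−3) = (2, 25)

degrees of freedom = [2, 25]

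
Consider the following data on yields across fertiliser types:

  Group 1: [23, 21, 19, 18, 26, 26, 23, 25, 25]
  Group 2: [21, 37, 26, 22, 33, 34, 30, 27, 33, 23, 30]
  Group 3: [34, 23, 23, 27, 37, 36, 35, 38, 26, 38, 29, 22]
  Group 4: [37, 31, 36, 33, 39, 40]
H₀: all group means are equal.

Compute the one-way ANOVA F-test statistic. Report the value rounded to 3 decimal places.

test statistic = 8.833

Group means [22.89, 28.73, 30.67, 36.00], grand mean 29.105
SSB = Σnᵢ(x̄ᵢ−x̄)² = 663.842; SSW = ΣΣ(x−x̄ᵢ)² = 851.737
MSB = 663.842/3 = 221.2805; MSW = 851.737/34 = 25.0511
F = MSB/MSW = 8.8332
df = (3, 34)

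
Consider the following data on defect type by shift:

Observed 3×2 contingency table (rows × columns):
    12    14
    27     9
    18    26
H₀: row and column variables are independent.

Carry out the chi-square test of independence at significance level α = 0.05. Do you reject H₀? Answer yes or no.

reject H₀: yes

Row totals [26, 36, 44], col totals [57, 49], n=106
χ² = (12−13.98)²/13.98 + (14−12.02)²/12.02 + (27−19.36)²/19.36 + (9−16.64)²/16.64 + (18−23.66)²/23.66 + (26−20.34)²/20.34 = 10.0619
df = 2
p-value (upper-tail) = 0.00653
At α=0.05: p < α → reject H₀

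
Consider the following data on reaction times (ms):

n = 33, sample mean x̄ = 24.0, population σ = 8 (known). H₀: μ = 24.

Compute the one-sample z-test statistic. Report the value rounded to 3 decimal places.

test statistic = 0.000

SE = σ/√n = 8/√33 = 1.3926
z = (x̄−μ₀)/SE = (24.0−24)/1.3926 = 0.0000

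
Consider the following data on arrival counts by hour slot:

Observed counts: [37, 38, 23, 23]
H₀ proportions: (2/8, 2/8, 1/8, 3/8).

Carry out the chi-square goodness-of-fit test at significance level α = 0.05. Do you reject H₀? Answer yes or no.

reject H₀: yes

n = 121; E_i = n·p_i = [30.25, 30.25, 15.12, 45.38]
χ² = (37−30.25)²/30.25 + (38−30.25)²/30.25 + (23−15.12)²/15.12 + (23−45.38)²/45.38 = 18.6253
df = 3
p-value (upper-tail) = 0.00033
At α=0.05: p < α → reject H₀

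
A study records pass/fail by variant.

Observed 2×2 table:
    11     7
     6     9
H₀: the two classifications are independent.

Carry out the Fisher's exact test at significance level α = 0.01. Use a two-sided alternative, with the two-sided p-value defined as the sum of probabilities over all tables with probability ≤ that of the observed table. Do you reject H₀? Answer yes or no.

Margins: r₁=18, r₂=15, c₁=17, c₂=16, n=33
p_obs = C(18,11)·C(15,6)/C(33,17); sum pmf over tables with pmf ≤ p_obs
p-value (two-sided) = 0.30283
At α=0.01: p ≥ α → fail to reject H₀

reject H₀: no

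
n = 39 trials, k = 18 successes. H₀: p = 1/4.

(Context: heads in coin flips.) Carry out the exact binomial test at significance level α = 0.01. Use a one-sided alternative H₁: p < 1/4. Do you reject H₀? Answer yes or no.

reject H₀: no

Exact binomial: n=39, k=18, p₀=1/4=0.2500
P(X≤18) from Σ C(n,i)·p₀^i·(1−p₀)^(n−i)
p-value (one-sided, H₁ less) = 0.99883
At α=0.01: p ≥ α → fail to reject H₀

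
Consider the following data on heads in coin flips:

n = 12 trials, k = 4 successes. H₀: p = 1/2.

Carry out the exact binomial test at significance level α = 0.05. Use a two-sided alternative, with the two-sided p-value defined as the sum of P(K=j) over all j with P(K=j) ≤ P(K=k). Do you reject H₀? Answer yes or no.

Exact binomial: n=12, k=4, p₀=1/2=0.5000
P(X=j) = C(n,j)·p₀^j·(1−p₀)^(n−j); p = Σ P(X=j) over j with P(X=j) ≤ P(X=4)
p-value (two-sided) = 0.38770
At α=0.05: p ≥ α → fail to reject H₀

reject H₀: no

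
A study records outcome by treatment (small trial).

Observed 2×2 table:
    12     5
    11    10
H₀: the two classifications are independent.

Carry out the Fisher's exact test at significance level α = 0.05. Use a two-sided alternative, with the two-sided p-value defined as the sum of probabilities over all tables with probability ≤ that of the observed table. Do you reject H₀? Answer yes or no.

Margins: r₁=17, r₂=21, c₁=23, c₂=15, n=38
p_obs = C(17,12)·C(21,11)/C(38,23); sum pmf over tables with pmf ≤ p_obs
p-value (two-sided) = 0.32637
At α=0.05: p ≥ α → fail to reject H₀

reject H₀: no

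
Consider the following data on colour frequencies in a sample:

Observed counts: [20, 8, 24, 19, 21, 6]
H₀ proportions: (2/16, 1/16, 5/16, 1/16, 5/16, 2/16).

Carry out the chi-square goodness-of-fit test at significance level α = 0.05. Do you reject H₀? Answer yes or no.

n = 98; E_i = n·p_i = [12.25, 6.12, 30.62, 6.12, 30.62, 12.25]
χ² = (20−12.25)²/12.25 + (8−6.12)²/6.12 + (24−30.62)²/30.62 + (19−6.12)²/6.12 + (21−30.62)²/30.62 + (6−12.25)²/12.25 = 40.1878
df = 5
p-value (upper-tail) = 0.00000
At α=0.05: p < α → reject H₀

reject H₀: yes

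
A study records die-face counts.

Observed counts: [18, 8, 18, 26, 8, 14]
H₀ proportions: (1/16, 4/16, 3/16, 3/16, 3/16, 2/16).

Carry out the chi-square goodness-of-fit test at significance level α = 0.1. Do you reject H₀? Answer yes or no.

reject H₀: yes

n = 92; E_i = n·p_i = [5.75, 23.00, 17.25, 17.25, 17.25, 11.50]
χ² = (18−5.75)²/5.75 + (8−23.00)²/23.00 + (18−17.25)²/17.25 + (26−17.25)²/17.25 + (8−17.25)²/17.25 + (14−11.50)²/11.50 = 45.8551
df = 5
p-value (upper-tail) = 0.00000
At α=0.1: p < α → reject H₀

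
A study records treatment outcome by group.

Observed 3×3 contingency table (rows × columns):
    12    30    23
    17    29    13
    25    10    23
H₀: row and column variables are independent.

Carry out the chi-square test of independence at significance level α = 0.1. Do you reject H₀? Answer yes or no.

reject H₀: yes

Row totals [65, 59, 58], col totals [54, 69, 59], n=182
χ² = (12−19.29)²/19.29 + (30−24.64)²/24.64 + (23−21.07)²/21.07 + (17−17.51)²/17.51 + (29−22.37)²/22.37 + (13−19.13)²/19.13 + (25−17.21)²/17.21 + (10−21.99)²/21.99 + (23−18.80)²/18.80 = 19.0381
df = 4
p-value (upper-tail) = 0.00077
At α=0.1: p < α → reject H₀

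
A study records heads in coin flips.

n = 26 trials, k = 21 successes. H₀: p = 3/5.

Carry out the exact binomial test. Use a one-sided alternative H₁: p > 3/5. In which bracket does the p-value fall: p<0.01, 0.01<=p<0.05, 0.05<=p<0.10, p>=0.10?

p-value bracket: 0.01<=p<0.05

Exact binomial: n=26, k=21, p₀=3/5=0.6000
P(X≥21) from Σ C(n,i)·p₀^i·(1−p₀)^(n−i)
p-value (one-sided, H₁ greater) = 0.02141
→ bracket: 0.01<=p<0.05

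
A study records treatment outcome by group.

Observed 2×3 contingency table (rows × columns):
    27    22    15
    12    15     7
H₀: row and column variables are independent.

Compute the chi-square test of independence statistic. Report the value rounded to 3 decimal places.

test statistic = 0.904

Row totals [64, 34], col totals [39, 37, 22], n=98
χ² = (27−25.47)²/25.47 + (22−24.16)²/24.16 + (15−14.37)²/14.37 + (12−13.53)²/13.53 + (15−12.84)²/12.84 + (7−7.63)²/7.63 = 0.9037
df = 2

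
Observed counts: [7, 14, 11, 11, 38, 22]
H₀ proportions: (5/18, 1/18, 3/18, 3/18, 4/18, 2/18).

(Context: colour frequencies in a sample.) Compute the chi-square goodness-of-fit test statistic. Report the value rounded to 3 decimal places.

test statistic = 52.441

n = 103; E_i = n·p_i = [28.61, 5.72, 17.17, 17.17, 22.89, 11.44]
χ² = (7−28.61)²/28.61 + (14−5.72)²/5.72 + (11−17.17)²/17.17 + (11−17.17)²/17.17 + (38−22.89)²/22.89 + (22−11.44)²/11.44 = 52.4408
df = 5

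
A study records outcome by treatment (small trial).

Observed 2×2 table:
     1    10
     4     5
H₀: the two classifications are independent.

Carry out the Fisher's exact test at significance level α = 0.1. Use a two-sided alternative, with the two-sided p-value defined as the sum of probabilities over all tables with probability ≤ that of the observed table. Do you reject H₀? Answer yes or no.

Margins: r₁=11, r₂=9, c₁=5, c₂=15, n=20
p_obs = C(11,1)·C(9,4)/C(20,5); sum pmf over tables with pmf ≤ p_obs
p-value (two-sided) = 0.12732
At α=0.1: p ≥ α → fail to reject H₀

reject H₀: no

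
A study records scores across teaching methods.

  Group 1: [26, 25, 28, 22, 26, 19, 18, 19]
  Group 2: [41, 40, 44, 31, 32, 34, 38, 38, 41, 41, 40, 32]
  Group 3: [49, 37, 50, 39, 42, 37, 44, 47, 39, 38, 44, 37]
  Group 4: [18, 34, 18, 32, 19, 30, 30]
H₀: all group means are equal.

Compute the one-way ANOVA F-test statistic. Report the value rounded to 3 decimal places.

Group means [22.88, 37.67, 41.92, 25.86], grand mean 33.821
SSB = Σnᵢ(x̄ᵢ−x̄)² = 2366.428; SSW = ΣΣ(x−x̄ᵢ)² = 875.315
MSB = 2366.428/3 = 788.8094; MSW = 875.315/35 = 25.0090
F = MSB/MSW = 31.5410
df = (3, 35)

test statistic = 31.541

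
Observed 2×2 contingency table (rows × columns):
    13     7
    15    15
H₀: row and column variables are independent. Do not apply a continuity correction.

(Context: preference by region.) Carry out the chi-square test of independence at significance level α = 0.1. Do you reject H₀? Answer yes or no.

Row totals [20, 30], col totals [28, 22], n=50
χ² = (13−11.20)²/11.20 + (7−8.80)²/8.80 + (15−16.80)²/16.80 + (15−13.20)²/13.20 = 1.0958
df = 1
p-value (upper-tail) = 0.29519
At α=0.1: p ≥ α → fail to reject H₀

reject H₀: no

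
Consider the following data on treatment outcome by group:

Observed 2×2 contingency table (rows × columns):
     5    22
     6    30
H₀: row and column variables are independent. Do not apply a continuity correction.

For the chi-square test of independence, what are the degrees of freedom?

df = (r−1)(c−1) = (2−1)·(2−1) = 1

degrees of freedom = 1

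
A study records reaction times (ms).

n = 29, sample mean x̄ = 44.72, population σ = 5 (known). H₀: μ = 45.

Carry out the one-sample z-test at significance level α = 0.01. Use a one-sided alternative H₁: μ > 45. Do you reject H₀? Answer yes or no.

SE = σ/√n = 5/√29 = 0.9285
z = (x̄−μ₀)/SE = (44.72−45)/0.9285 = -0.3016
p-value (one-sided, H₁ greater) = 0.61851
At α=0.01: p ≥ α → fail to reject H₀

reject H₀: no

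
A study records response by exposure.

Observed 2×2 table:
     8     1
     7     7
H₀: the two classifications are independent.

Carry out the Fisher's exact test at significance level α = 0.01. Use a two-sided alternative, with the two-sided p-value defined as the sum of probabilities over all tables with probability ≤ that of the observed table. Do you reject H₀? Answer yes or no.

Margins: r₁=9, r₂=14, c₁=15, c₂=8, n=23
p_obs = C(9,8)·C(14,7)/C(23,15); sum pmf over tables with pmf ≤ p_obs
p-value (two-sided) = 0.08576
At α=0.01: p ≥ α → fail to reject H₀

reject H₀: no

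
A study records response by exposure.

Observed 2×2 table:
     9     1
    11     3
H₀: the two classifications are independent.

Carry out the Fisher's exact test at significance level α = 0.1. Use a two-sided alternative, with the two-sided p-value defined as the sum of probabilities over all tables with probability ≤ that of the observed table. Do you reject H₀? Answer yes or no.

reject H₀: no

Margins: r₁=10, r₂=14, c₁=20, c₂=4, n=24
p_obs = C(10,9)·C(14,11)/C(24,20); sum pmf over tables with pmf ≤ p_obs
p-value (two-sided) = 0.61462
At α=0.1: p ≥ α → fail to reject H₀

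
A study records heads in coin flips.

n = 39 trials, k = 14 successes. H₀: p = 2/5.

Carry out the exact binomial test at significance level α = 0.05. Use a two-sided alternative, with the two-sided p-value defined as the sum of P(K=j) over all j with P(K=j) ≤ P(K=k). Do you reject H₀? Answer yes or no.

Exact binomial: n=39, k=14, p₀=2/5=0.4000
P(X=j) = C(n,j)·p₀^j·(1−p₀)^(n−j); p = Σ P(X=j) over j with P(X=j) ≤ P(X=14)
p-value (two-sided) = 0.62881
At α=0.05: p ≥ α → fail to reject H₀

reject H₀: no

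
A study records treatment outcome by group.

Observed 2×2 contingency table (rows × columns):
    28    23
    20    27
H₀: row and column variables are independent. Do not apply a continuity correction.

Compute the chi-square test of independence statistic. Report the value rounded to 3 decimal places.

Row totals [51, 47], col totals [48, 50], n=98
χ² = (28−24.98)²/24.98 + (23−26.02)²/26.02 + (20−23.02)²/23.02 + (27−23.98)²/23.98 = 1.4926
df = 1

test statistic = 1.493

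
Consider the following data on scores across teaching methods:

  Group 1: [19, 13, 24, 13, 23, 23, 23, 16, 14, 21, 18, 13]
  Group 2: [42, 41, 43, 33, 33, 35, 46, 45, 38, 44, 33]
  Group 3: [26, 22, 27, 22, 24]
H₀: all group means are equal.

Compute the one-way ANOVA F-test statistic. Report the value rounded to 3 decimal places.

Group means [18.33, 39.36, 24.20], grand mean 27.643
SSB = Σnᵢ(x̄ᵢ−x̄)² = 2610.416; SSW = ΣΣ(x−x̄ᵢ)² = 498.012
MSB = 2610.416/2 = 1305.2082; MSW = 498.012/25 = 19.9205
F = MSB/MSW = 65.5209
df = (2, 25)

test statistic = 65.521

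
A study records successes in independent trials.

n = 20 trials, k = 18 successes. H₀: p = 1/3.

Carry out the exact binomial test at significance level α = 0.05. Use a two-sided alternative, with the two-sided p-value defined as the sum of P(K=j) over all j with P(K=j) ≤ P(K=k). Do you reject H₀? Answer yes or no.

reject H₀: yes

Exact binomial: n=20, k=18, p₀=1/3=0.3333
P(X=j) = C(n,j)·p₀^j·(1−p₀)^(n−j); p = Σ P(X=j) over j with P(X=j) ≤ P(X=18)
p-value (two-sided) = 0.00000
At α=0.05: p < α → reject H₀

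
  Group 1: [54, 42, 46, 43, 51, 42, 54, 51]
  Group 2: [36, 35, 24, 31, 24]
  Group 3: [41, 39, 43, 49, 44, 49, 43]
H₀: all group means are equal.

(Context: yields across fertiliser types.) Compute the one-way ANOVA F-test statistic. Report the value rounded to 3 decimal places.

test statistic = 21.186

Group means [47.88, 30.00, 44.00], grand mean 42.050
SSB = Σnᵢ(x̄ᵢ−x̄)² = 1024.075; SSW = ΣΣ(x−x̄ᵢ)² = 410.875
MSB = 1024.075/2 = 512.0375; MSW = 410.875/17 = 24.1691
F = MSB/MSW = 21.1856
df = (2, 17)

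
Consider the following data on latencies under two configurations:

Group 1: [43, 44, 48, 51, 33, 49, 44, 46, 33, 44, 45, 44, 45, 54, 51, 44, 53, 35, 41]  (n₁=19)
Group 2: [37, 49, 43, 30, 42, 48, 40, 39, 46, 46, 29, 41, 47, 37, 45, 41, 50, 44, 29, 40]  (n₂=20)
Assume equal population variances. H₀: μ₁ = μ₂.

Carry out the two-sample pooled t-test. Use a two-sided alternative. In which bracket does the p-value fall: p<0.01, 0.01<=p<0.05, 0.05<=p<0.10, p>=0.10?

p-value bracket: 0.05<=p<0.10

x̄₁=44.579, s₁=6.021, n₁=19
x̄₂=41.150, s₂=6.310, n₂=20
s_p² = [18·6.021² + 19·6.310²]/37 = 38.0860
SE = √(s_p²·(1/19+1/20)) = 1.9771
t = (44.579−41.150)/1.9771 = 1.7344
df = 37
p-value (two-sided) = 0.09118
→ bracket: 0.05<=p<0.10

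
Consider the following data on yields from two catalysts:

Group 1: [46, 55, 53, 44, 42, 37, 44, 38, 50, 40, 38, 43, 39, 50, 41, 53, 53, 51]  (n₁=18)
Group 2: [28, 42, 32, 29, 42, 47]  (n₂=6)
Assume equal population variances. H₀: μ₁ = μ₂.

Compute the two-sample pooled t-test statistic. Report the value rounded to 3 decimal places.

x̄₁=45.389, s₁=6.089, n₁=18
x̄₂=36.667, s₂=7.992, n₂=6
s_p² = [17·6.089² + 5·7.992²]/22 = 43.1641
SE = √(s_p²·(1/18+1/6)) = 3.0971
t = (45.389−36.667)/3.0971 = 2.8163
df = 22

test statistic = 2.816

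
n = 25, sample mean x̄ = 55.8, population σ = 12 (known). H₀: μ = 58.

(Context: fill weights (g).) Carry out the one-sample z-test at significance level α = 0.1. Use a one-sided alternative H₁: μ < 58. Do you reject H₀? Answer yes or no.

reject H₀: no

SE = σ/√n = 12/√25 = 2.4000
z = (x̄−μ₀)/SE = (55.8−58)/2.4000 = -0.9167
p-value (one-sided, H₁ less) = 0.17966
At α=0.1: p ≥ α → fail to reject H₀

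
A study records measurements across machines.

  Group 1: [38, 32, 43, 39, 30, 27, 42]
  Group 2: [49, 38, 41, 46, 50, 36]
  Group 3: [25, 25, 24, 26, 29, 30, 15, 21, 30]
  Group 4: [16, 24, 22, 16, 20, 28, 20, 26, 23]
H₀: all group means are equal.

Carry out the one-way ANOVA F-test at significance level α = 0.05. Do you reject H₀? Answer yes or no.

reject H₀: yes

Group means [35.86, 43.33, 25.00, 21.67], grand mean 30.032
SSB = Σnᵢ(x̄ᵢ−x̄)² = 2156.777; SSW = ΣΣ(x−x̄ᵢ)² = 722.190
MSB = 2156.777/3 = 718.9258; MSW = 722.190/27 = 26.7478
F = MSB/MSW = 26.8779
df = (3, 27)
p-value (upper-tail) = 0.00000
At α=0.05: p < α → reject H₀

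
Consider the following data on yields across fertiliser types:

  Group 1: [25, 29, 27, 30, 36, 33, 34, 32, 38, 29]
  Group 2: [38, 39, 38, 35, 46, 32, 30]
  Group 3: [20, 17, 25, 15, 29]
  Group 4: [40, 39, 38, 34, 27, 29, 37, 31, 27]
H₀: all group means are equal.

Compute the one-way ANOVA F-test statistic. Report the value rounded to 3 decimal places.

test statistic = 10.463

Group means [31.30, 36.86, 21.20, 33.56], grand mean 31.581
SSB = Σnᵢ(x̄ᵢ−x̄)² = 769.569; SSW = ΣΣ(x−x̄ᵢ)² = 661.979
MSB = 769.569/3 = 256.5230; MSW = 661.979/27 = 24.5178
F = MSB/MSW = 10.4627
df = (3, 27)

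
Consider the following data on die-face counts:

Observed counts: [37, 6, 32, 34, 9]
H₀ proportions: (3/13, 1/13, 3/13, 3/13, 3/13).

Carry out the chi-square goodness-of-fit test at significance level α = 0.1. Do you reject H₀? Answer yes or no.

reject H₀: yes

n = 118; E_i = n·p_i = [27.23, 9.08, 27.23, 27.23, 27.23]
χ² = (37−27.23)²/27.23 + (6−9.08)²/9.08 + (32−27.23)²/27.23 + (34−27.23)²/27.23 + (9−27.23)²/27.23 = 19.2712
df = 4
p-value (upper-tail) = 0.00070
At α=0.1: p < α → reject H₀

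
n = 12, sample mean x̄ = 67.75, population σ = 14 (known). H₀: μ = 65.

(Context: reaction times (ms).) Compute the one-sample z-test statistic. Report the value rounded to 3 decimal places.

test statistic = 0.680

SE = σ/√n = 14/√12 = 4.0415
z = (x̄−μ₀)/SE = (67.75−65)/4.0415 = 0.6804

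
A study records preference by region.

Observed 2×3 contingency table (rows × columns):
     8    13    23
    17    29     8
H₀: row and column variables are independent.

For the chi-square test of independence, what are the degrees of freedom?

df = (r−1)(c−1) = (2−1)·(3−1) = 2

degrees of freedom = 2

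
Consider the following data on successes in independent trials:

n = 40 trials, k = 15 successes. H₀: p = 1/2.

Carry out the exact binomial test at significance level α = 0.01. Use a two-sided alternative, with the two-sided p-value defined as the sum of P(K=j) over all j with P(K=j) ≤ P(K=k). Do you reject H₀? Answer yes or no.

Exact binomial: n=40, k=15, p₀=1/2=0.5000
P(X=j) = C(n,j)·p₀^j·(1−p₀)^(n−j); p = Σ P(X=j) over j with P(X=j) ≤ P(X=15)
p-value (two-sided) = 0.15386
At α=0.01: p ≥ α → fail to reject H₀

reject H₀: no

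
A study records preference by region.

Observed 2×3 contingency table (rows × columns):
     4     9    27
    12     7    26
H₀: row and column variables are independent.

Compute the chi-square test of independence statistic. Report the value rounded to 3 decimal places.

test statistic = 3.989

Row totals [40, 45], col totals [16, 16, 53], n=85
χ² = (4−7.53)²/7.53 + (9−7.53)²/7.53 + (27−24.94)²/24.94 + (12−8.47)²/8.47 + (7−8.47)²/8.47 + (26−28.06)²/28.06 = 3.9886
df = 2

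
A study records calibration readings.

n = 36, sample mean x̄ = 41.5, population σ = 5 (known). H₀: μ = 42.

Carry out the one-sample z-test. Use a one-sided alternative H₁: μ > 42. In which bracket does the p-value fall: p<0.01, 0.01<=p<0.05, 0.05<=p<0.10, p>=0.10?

p-value bracket: p>=0.10

SE = σ/√n = 5/√36 = 0.8333
z = (x̄−μ₀)/SE = (41.5−42)/0.8333 = -0.6000
p-value (one-sided, H₁ greater) = 0.72575
→ bracket: p>=0.10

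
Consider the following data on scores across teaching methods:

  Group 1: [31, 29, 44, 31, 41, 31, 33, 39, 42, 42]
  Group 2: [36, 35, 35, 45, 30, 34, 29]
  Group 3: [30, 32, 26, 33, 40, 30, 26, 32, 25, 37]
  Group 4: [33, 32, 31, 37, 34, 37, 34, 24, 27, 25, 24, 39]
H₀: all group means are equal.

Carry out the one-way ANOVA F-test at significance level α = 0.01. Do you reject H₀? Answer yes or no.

Group means [36.30, 34.86, 31.10, 31.42], grand mean 33.205
SSB = Σnᵢ(x̄ᵢ−x̄)² = 197.585; SSW = ΣΣ(x−x̄ᵢ)² = 982.774
MSB = 197.585/3 = 65.8617; MSW = 982.774/35 = 28.0793
F = MSB/MSW = 2.3456
df = (3, 35)
p-value (upper-tail) = 0.08963
At α=0.01: p ≥ α → fail to reject H₀

reject H₀: no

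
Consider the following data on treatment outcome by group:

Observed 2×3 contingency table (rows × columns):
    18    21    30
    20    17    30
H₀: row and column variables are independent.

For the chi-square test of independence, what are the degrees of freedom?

df = (r−1)(c−1) = (2−1)·(3−1) = 2

degrees of freedom = 2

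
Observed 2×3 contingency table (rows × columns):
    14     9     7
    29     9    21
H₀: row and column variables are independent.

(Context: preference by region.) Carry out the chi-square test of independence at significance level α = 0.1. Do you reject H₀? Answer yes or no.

reject H₀: no

Row totals [30, 59], col totals [43, 18, 28], n=89
χ² = (14−14.49)²/14.49 + (9−6.07)²/6.07 + (7−9.44)²/9.44 + (29−28.51)²/28.51 + (9−11.93)²/11.93 + (21−18.56)²/18.56 = 3.1137
df = 2
p-value (upper-tail) = 0.21080
At α=0.1: p ≥ α → fail to reject H₀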